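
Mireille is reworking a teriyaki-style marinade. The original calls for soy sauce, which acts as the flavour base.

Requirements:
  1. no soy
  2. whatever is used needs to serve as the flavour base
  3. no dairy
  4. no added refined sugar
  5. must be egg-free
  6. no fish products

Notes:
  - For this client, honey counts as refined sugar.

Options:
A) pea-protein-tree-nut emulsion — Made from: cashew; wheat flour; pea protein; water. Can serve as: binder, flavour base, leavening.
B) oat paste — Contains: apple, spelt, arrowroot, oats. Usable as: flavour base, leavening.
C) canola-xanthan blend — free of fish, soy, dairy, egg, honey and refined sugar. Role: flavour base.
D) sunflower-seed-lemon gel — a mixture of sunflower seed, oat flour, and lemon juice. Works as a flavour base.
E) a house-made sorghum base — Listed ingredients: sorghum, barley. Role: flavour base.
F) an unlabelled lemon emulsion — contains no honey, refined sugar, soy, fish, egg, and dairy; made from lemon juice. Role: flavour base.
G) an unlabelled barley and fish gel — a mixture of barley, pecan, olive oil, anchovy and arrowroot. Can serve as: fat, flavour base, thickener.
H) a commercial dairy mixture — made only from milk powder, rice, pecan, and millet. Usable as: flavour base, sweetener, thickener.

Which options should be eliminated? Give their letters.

A: nothing on the exclusion list — keep
B: oats and spelt etc. — none of it excluded — valid
C: no dairy, no fish — OK
D: no soy, no egg — OK
E: only barley and sorghum; none excluded — keep
F: works as a flavour base, no-added-sugar, no egg — keep
G: has anchovy, so not fish-free — reject
H: has milk powder, so not dairy-free — out

G, H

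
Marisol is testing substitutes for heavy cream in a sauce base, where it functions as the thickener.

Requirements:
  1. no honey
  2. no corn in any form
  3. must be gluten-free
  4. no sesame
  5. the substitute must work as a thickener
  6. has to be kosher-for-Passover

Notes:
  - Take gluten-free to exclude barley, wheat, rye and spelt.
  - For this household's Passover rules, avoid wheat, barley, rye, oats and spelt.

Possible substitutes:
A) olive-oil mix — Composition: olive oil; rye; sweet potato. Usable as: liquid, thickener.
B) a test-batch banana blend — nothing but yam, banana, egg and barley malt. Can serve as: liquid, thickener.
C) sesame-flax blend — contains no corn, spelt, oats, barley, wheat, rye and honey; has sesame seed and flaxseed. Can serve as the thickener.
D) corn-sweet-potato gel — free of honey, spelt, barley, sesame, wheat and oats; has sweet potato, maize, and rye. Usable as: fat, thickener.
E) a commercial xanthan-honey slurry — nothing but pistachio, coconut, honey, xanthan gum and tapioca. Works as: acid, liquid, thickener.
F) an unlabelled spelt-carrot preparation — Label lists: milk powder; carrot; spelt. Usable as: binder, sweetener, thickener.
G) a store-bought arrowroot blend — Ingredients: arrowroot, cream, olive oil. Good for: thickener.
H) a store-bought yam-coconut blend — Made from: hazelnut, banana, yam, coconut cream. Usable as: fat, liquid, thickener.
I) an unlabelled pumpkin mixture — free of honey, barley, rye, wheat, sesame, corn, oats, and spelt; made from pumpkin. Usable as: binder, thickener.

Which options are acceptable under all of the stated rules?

A: has rye, so not gluten-free; has rye, so not kosher-for-Passover — no
B: has barley malt, so not gluten-free; has barley malt, so not kosher-for-Passover — no
C: has sesame seed, so not sesame-free — reject
D: has rye, so not gluten-free; has rye, so not kosher-for-Passover (and 1 more) — out
E: has honey, so not honey-free — reject
F: has spelt, so not gluten-free; has spelt, so not kosher-for-Passover — no
G: works as a thickener, no corn, kosher-for-Passover — valid
H: no honey, no sesame — keep
I: every rule checks out — valid

G, H, I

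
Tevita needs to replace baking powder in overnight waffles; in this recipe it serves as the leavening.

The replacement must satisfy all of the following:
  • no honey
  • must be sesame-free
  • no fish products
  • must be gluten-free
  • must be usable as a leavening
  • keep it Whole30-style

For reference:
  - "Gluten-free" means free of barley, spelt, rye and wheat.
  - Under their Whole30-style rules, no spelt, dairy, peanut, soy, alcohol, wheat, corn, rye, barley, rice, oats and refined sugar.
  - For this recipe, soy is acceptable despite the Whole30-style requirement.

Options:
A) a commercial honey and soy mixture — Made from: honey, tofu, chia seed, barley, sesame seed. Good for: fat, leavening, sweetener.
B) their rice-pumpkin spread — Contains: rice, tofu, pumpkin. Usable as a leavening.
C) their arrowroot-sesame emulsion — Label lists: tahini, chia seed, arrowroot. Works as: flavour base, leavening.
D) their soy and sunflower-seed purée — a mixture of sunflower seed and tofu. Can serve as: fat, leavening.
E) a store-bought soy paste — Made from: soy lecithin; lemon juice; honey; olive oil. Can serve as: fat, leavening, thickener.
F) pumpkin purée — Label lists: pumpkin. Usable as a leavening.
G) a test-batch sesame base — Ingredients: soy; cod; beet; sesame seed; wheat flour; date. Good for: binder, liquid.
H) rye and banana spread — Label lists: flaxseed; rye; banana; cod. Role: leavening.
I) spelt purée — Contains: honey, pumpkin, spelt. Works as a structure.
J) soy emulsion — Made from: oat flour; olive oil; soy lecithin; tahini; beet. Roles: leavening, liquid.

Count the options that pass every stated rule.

A: has barley, so not gluten-free; has barley, so not Whole30-style (and 2 more) — out
B: has rice, so not Whole30-style — out
C: has tahini, so not sesame-free — out
D: soy is permitted under the Whole30-style carve-out; nothing else excluded — OK
E: has honey, so not honey-free — reject
F: works as a leavening, gluten-free, Whole30-style — OK
G: not usable as a leavening; has wheat flour, so not gluten-free (and 3 more) — reject
H: has rye, so not gluten-free; has rye, so not Whole30-style (and 1 more) — reject
I: not usable as a leavening; has spelt, so not gluten-free (and 2 more) — reject
J: has oat flour, so not Whole30-style; has tahini, so not sesame-free — reject

2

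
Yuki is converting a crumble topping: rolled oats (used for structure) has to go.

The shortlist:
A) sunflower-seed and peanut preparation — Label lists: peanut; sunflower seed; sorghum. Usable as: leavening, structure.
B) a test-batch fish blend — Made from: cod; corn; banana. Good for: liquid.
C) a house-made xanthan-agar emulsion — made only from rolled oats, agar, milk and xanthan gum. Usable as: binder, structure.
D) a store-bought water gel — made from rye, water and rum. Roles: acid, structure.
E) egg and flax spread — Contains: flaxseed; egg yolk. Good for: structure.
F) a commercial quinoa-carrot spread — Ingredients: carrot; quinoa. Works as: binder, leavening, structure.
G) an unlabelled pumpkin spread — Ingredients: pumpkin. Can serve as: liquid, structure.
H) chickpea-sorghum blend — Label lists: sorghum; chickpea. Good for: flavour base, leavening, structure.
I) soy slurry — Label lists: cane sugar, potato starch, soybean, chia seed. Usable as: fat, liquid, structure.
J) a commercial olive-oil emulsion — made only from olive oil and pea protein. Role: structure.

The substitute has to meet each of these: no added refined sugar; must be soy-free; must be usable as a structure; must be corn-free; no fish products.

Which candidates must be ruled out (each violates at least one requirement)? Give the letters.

B, I

A: no fish, no corn — keep
B: not usable as a structure; has cod, so not fish-free (and 1 more) — no
C: milk and rolled oats etc. — none of it excluded — OK
D: no corn, no refined sugar — valid
E: only egg yolk and flaxseed; none excluded — OK
F: only quinoa and carrot; none excluded — keep
G: only pumpkin; none excluded — OK
H: all constraints satisfied — valid
I: has soybean, so not soy-free; has cane sugar, so not no-added-sugar — reject
J: works as a structure, no corn, no refined sugar — valid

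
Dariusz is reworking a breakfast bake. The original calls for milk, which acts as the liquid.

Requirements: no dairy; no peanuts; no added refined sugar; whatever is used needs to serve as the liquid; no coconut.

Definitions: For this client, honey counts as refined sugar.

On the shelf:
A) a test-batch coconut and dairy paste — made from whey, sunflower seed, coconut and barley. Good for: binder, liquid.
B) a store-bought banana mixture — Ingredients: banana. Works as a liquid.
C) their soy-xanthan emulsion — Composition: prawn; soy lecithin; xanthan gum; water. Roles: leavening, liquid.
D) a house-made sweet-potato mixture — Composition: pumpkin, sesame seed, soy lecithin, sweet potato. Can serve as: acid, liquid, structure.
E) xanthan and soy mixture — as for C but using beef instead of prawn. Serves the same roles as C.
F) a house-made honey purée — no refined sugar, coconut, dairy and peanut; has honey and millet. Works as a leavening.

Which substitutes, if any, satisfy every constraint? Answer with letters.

A: has coconut, so not coconut-free; has whey, so not dairy-free — out
B: works as a liquid, no dairy, no peanut — keep
C: works as a liquid, no-added-sugar, no dairy — keep
D: nothing on the exclusion list — keep
E: all constraints satisfied — OK
F: not usable as a liquid; has honey, so not no-added-sugar — no

B, C, D, E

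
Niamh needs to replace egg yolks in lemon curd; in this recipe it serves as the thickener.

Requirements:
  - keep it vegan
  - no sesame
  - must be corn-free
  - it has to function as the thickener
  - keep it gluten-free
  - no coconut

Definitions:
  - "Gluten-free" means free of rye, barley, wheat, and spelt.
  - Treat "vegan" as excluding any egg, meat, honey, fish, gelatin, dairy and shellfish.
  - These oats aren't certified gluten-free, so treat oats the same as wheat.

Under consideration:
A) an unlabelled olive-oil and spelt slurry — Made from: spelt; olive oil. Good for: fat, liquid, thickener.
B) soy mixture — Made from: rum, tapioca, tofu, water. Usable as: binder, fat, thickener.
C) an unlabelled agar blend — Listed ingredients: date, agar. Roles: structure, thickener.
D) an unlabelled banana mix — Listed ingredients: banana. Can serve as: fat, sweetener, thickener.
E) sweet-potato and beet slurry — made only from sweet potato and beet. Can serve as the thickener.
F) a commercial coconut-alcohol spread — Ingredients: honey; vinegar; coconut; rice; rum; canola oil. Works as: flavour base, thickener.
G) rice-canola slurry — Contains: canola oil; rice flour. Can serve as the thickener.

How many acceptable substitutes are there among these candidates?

5

A: has spelt, so not gluten-free — no
B: rum and tofu etc. — none of it excluded — keep
C: gluten-free, no corn — valid
D: only banana; none excluded — valid
E: only sweet potato and beet; none excluded — keep
F: has honey, so not vegan; has coconut, so not coconut-free — no
G: only rice flour and canola oil; none excluded — OK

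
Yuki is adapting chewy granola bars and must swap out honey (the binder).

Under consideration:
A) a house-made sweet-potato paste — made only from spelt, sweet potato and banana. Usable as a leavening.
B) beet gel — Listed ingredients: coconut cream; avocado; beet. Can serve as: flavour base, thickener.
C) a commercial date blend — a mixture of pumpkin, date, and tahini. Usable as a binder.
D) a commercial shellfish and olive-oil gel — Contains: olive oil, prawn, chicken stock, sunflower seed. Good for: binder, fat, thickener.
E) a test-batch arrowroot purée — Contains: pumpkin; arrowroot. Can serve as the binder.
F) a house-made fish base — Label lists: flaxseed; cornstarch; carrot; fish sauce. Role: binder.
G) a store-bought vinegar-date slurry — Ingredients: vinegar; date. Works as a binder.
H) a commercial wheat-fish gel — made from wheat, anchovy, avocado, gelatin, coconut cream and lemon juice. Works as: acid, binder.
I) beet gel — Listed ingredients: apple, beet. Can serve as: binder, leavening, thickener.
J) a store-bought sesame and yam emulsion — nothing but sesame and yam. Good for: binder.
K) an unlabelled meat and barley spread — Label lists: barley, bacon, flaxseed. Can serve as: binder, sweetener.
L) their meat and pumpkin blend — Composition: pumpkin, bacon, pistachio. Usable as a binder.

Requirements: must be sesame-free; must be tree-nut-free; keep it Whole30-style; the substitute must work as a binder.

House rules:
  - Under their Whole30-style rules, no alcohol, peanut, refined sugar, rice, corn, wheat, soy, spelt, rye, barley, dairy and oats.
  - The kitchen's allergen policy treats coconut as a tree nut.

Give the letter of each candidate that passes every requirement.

A: not usable as a binder; has spelt, so not Whole30-style — no
B: not usable as a binder; has coconut cream, so not tree-nut-free — reject
C: has tahini, so not sesame-free — reject
D: chicken stock and prawn etc. — none of it excluded — OK
E: works as a binder, no sesame, tree-nut-free — valid
F: has cornstarch, so not Whole30-style — reject
G: works as a binder, Whole30-style, tree-nut-free — OK
H: has wheat, so not Whole30-style; has coconut cream, so not tree-nut-free — out
I: tree-nut-free, no sesame — keep
J: has sesame, so not sesame-free — reject
K: has barley, so not Whole30-style — out
L: has pistachio, so not tree-nut-free — out

D, E, G, I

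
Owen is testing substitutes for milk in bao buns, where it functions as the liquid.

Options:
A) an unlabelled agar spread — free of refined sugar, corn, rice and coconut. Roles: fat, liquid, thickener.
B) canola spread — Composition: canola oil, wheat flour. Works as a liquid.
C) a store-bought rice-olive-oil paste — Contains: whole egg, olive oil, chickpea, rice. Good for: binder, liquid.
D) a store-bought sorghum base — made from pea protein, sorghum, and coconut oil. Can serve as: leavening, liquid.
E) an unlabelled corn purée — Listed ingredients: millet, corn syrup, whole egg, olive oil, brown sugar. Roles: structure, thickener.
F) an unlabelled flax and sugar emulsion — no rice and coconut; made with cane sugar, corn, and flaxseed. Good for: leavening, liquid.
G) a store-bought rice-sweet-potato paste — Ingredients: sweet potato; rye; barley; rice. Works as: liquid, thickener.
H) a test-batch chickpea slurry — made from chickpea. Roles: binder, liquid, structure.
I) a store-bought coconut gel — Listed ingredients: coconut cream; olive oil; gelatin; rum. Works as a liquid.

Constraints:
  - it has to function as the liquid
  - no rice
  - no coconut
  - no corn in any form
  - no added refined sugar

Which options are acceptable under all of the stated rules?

A: every rule checks out — OK
B: only wheat flour and canola oil; none excluded — keep
C: has rice, so not rice-free — reject
D: has coconut oil, so not coconut-free — no
E: not usable as a liquid; has corn syrup, so not corn-free (and 1 more) — no
F: has corn, so not corn-free; has cane sugar, so not no-added-sugar — no
G: has rice, so not rice-free — reject
H: only chickpea; none excluded — keep
I: has coconut cream, so not coconut-free — no

A, B, H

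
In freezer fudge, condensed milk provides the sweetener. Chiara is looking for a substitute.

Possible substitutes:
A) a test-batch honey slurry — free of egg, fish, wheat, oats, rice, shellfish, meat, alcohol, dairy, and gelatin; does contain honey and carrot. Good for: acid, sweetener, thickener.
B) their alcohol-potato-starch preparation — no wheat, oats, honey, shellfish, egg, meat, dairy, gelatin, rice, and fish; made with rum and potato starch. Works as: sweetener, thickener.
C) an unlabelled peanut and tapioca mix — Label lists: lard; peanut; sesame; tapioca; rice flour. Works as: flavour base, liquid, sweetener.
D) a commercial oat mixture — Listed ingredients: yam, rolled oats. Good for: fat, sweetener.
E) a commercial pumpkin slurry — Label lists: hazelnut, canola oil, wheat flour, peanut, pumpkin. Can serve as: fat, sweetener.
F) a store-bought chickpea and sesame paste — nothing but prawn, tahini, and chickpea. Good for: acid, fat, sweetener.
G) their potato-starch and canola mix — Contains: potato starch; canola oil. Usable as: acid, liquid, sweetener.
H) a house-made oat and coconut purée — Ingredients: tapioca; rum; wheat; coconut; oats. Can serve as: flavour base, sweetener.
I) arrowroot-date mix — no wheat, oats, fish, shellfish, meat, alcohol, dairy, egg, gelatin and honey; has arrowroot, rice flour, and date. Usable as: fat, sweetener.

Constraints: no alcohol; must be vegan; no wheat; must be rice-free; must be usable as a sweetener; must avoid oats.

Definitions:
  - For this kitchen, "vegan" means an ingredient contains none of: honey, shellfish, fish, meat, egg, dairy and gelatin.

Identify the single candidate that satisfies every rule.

G

A: has honey, so not vegan — reject
B: has rum, so not alcohol-free — no
C: has lard, so not vegan; has rice flour, so not rice-free — out
D: has rolled oats, so not oat-free — reject
E: has wheat flour, so not wheat-free — no
F: has prawn, so not vegan — no
G: all constraints satisfied — keep
H: has rum, so not alcohol-free; has oats, so not oat-free (and 1 more) — out
I: has rice flour, so not rice-free — reject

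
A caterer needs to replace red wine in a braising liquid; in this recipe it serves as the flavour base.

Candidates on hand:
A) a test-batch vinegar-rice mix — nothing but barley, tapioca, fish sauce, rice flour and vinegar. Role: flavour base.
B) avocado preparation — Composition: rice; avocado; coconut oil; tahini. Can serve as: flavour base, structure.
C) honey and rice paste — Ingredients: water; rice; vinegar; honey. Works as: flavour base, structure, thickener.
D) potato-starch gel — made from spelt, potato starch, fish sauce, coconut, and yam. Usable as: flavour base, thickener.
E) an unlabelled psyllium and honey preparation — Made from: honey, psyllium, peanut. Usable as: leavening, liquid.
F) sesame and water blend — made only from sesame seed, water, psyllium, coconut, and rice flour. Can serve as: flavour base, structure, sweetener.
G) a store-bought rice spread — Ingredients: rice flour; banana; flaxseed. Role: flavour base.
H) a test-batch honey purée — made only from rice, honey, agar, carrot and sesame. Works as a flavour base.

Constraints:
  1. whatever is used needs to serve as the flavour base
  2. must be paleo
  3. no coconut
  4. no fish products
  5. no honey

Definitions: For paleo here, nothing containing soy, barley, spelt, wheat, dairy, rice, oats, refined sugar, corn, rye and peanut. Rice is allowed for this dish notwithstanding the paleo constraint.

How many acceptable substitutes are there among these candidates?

A: has barley, so not paleo; has fish sauce, so not fish-free — out
B: has coconut oil, so not coconut-free — reject
C: has honey, so not honey-free — no
D: has spelt, so not paleo; has coconut, so not coconut-free (and 1 more) — out
E: not usable as a flavour base; has peanut, so not paleo (and 1 more) — reject
F: has coconut, so not coconut-free — out
G: rice is permitted under the paleo carve-out; nothing else excluded — valid
H: has honey, so not honey-free — out

1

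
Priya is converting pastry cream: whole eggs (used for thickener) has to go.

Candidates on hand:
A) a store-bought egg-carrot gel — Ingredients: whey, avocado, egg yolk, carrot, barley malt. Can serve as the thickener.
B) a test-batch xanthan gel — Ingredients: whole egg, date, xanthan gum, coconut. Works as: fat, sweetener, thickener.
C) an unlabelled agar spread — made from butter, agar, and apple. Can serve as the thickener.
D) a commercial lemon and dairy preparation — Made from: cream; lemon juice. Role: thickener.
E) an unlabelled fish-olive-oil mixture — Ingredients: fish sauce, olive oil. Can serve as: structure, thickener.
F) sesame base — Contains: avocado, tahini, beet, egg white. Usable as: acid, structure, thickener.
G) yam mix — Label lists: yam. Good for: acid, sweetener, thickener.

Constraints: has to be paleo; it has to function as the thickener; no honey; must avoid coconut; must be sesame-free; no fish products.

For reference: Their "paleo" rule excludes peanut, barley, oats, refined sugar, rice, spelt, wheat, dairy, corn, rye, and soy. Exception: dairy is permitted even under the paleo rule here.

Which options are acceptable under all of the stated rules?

C, D, G

A: has barley malt, so not paleo — no
B: has coconut, so not coconut-free — out
C: dairy is permitted under the paleo carve-out; nothing else excluded — OK
D: dairy is permitted under the paleo carve-out; nothing else excluded — keep
E: has fish sauce, so not fish-free — no
F: has tahini, so not sesame-free — out
G: every rule checks out — keep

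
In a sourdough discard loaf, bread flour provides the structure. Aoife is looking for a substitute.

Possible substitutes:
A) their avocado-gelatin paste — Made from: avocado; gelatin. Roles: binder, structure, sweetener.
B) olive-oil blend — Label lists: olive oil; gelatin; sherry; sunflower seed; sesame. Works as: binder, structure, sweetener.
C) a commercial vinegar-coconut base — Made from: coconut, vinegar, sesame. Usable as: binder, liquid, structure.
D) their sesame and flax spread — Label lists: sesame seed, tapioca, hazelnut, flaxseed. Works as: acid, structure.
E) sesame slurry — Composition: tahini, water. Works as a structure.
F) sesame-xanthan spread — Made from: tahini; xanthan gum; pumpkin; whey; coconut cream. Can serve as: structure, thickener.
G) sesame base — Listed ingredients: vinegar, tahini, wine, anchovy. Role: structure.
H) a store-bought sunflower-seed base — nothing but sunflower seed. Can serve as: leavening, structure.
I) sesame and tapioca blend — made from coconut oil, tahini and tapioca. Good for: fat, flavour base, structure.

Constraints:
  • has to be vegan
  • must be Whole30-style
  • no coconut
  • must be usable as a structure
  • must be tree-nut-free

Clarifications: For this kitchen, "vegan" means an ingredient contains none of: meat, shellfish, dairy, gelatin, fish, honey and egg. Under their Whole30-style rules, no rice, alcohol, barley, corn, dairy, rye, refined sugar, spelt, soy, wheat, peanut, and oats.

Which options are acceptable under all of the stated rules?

A: has gelatin, so not vegan — reject
B: has gelatin, so not vegan; has sherry, so not Whole30-style — reject
C: has coconut, so not coconut-free — out
D: has hazelnut, so not tree-nut-free — no
E: only tahini and water; none excluded — keep
F: has whey, so not vegan; has whey, so not Whole30-style (and 1 more) — no
G: has anchovy, so not vegan; has wine, so not Whole30-style — out
H: Whole30-style, no tree nuts — valid
I: has coconut oil, so not coconut-free — no

E, H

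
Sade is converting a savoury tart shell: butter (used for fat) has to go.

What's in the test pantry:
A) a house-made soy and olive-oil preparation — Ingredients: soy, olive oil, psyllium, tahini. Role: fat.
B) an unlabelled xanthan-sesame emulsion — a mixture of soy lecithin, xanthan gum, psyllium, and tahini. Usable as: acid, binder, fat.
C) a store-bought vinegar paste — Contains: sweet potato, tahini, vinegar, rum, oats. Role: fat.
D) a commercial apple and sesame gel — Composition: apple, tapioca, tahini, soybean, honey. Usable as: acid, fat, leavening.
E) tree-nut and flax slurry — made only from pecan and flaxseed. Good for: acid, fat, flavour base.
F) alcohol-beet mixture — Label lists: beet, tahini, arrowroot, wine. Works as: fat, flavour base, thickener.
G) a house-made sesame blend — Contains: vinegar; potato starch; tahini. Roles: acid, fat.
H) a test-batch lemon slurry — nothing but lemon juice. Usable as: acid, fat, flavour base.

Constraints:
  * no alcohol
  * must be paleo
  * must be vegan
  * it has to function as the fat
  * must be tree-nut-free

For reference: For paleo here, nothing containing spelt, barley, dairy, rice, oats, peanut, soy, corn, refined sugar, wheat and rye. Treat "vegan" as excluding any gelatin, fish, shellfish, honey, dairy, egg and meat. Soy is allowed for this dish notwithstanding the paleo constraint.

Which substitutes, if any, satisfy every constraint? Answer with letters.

A: soy is permitted under the paleo carve-out; nothing else excluded — valid
B: soy is permitted under the paleo carve-out; nothing else excluded — OK
C: has oats, so not paleo; has rum, so not alcohol-free — no
D: has honey, so not vegan — no
E: has pecan, so not tree-nut-free — reject
F: has wine, so not alcohol-free — no
G: only tahini, potato starch and vinegar; none excluded — OK
H: only lemon juice; none excluded — valid

A, B, G, H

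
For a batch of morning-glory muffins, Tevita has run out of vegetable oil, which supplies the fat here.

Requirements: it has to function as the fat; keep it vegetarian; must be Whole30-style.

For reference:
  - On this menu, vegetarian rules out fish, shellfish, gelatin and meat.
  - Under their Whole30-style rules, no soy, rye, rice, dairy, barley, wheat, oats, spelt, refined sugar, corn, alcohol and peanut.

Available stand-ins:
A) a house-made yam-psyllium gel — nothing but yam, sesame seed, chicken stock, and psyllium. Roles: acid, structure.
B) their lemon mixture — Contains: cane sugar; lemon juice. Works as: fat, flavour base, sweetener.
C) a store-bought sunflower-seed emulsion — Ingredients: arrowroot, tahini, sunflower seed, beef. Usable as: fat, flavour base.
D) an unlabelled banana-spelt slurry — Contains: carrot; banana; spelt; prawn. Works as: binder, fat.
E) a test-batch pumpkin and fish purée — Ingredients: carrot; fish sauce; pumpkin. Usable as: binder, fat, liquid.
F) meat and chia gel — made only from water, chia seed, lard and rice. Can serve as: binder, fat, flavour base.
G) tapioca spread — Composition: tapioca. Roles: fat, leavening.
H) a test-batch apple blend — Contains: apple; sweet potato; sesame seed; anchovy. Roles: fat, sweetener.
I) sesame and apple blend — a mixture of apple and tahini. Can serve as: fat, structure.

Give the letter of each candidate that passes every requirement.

G, I

A: not usable as a fat; has chicken stock, so not vegetarian — no
B: has cane sugar, so not Whole30-style — out
C: has beef, so not vegetarian — no
D: has prawn, so not vegetarian; has spelt, so not Whole30-style — out
E: has fish sauce, so not vegetarian — reject
F: has lard, so not vegetarian; has rice, so not Whole30-style — reject
G: nothing on the exclusion list — OK
H: has anchovy, so not vegetarian — no
I: only tahini and apple; none excluded — keep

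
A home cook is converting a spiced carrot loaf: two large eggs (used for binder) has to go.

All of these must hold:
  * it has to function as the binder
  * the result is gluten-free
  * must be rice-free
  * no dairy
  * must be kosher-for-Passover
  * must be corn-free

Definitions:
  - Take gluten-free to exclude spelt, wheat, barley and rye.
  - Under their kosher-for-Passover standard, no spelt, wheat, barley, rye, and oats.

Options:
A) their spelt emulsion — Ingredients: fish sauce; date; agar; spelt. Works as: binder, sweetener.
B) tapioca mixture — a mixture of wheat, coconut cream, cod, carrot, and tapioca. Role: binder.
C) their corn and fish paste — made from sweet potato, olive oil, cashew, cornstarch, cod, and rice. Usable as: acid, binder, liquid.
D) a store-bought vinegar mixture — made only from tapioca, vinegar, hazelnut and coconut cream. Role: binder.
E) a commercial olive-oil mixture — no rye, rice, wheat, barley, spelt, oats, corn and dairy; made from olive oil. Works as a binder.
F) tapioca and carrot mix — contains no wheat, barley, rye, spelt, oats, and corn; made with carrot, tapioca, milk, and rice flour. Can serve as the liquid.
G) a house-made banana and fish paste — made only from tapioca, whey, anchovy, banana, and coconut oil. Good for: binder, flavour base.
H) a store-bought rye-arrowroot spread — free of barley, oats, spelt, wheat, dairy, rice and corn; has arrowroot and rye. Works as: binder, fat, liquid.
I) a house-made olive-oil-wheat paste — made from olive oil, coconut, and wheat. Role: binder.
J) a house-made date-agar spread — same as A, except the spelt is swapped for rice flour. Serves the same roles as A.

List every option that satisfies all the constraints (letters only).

D, E

A: has spelt, so not gluten-free; has spelt, so not kosher-for-Passover — reject
B: has wheat, so not gluten-free; has wheat, so not kosher-for-Passover — out
C: has cornstarch, so not corn-free; has rice, so not rice-free — no
D: nothing on the exclusion list — OK
E: no dairy, gluten-free — valid
F: not usable as a binder; has rice flour, so not rice-free (and 1 more) — reject
G: has whey, so not dairy-free — no
H: has rye, so not gluten-free; has rye, so not kosher-for-Passover — out
I: has wheat, so not gluten-free; has wheat, so not kosher-for-Passover — no
J: has rice flour, so not rice-free — no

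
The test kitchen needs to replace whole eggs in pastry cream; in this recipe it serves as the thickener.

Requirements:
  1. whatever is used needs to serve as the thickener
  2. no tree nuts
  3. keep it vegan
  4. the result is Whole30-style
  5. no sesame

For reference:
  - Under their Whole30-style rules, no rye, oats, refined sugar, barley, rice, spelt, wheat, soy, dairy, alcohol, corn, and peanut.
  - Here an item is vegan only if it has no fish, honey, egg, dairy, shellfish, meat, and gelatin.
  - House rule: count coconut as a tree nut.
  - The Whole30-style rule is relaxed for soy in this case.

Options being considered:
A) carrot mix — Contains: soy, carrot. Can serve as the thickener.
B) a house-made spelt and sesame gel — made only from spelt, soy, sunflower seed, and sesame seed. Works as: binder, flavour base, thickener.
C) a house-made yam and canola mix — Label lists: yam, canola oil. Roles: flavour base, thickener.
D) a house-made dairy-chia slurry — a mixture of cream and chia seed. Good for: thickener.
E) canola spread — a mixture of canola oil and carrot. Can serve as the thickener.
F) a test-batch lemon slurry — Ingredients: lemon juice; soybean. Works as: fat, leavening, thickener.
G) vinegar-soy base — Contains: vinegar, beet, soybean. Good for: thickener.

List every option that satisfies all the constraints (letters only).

A, C, E, F, G

A: soy is permitted under the Whole30-style carve-out; nothing else excluded — keep
B: has spelt, so not Whole30-style; has sesame seed, so not sesame-free — out
C: every rule checks out — valid
D: has cream, so not Whole30-style; has cream, so not vegan — reject
E: only carrot and canola oil; none excluded — valid
F: soy is permitted under the Whole30-style carve-out; nothing else excluded — OK
G: soy is permitted under the Whole30-style carve-out; nothing else excluded — OK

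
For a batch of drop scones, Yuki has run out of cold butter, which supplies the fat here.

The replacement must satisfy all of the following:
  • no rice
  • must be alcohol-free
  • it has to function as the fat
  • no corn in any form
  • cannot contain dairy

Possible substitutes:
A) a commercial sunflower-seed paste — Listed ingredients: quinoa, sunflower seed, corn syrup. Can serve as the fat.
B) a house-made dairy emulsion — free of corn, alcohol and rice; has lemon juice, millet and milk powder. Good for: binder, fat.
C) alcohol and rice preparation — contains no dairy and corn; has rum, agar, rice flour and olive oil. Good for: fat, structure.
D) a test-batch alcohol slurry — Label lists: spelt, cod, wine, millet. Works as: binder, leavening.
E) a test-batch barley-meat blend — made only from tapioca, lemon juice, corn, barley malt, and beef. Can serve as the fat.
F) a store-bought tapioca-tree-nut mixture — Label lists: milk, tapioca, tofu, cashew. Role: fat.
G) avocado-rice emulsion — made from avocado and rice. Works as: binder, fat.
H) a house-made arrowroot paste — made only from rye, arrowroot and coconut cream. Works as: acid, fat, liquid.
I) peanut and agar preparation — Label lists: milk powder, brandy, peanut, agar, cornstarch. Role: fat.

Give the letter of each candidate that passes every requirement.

A: has corn syrup, so not corn-free — out
B: has milk powder, so not dairy-free — out
C: has rice flour, so not rice-free; has rum, so not alcohol-free — out
D: not usable as a fat; has wine, so not alcohol-free — out
E: has corn, so not corn-free — out
F: has milk, so not dairy-free — reject
G: has rice, so not rice-free — reject
H: all constraints satisfied — OK
I: has cornstarch, so not corn-free; has milk powder, so not dairy-free (and 1 more) — reject

H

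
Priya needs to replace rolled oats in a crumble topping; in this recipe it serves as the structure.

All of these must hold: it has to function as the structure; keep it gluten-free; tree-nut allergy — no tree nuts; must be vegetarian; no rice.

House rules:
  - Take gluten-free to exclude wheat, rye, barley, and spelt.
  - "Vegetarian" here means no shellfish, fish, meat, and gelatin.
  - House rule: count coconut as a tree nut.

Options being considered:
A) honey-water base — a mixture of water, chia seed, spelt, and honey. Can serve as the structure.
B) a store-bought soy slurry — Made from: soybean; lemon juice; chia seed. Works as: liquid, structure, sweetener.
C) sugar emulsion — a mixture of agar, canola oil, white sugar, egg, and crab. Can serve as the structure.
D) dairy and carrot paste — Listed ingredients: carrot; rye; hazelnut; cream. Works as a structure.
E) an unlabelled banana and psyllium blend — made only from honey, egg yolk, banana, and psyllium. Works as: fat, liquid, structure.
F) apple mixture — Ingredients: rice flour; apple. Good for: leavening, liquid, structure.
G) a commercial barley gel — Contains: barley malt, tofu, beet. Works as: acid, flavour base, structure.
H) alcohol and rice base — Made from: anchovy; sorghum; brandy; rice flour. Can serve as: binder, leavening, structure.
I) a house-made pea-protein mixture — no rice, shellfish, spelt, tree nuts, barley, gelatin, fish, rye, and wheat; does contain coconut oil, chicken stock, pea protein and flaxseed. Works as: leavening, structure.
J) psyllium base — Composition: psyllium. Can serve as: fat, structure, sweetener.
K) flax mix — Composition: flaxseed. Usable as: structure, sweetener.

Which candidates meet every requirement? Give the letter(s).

A: has spelt, so not gluten-free — reject
B: all constraints satisfied — OK
C: has crab, so not vegetarian — reject
D: has rye, so not gluten-free; has hazelnut, so not tree-nut-free — reject
E: nothing on the exclusion list — OK
F: has rice flour, so not rice-free — out
G: has barley malt, so not gluten-free — reject
H: has anchovy, so not vegetarian; has rice flour, so not rice-free — out
I: has chicken stock, so not vegetarian; has coconut oil, so not tree-nut-free — reject
J: only psyllium; none excluded — valid
K: gluten-free, no rice — valid

B, E, J, K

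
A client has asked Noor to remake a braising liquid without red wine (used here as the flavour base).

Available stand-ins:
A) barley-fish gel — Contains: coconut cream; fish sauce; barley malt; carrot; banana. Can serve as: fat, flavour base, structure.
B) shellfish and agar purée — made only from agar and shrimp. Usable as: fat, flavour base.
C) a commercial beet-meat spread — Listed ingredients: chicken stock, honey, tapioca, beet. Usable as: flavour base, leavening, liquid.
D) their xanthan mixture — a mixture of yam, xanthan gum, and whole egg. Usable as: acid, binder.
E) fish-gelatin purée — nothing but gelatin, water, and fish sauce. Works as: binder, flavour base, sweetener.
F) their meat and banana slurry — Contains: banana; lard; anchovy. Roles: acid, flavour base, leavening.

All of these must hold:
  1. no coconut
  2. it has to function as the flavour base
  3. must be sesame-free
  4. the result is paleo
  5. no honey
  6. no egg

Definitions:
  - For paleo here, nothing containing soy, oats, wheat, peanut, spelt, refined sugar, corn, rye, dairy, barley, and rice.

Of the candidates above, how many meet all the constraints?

A: has barley malt, so not paleo; has coconut cream, so not coconut-free — out
B: all constraints satisfied — valid
C: has honey, so not honey-free — out
D: not usable as a flavour base; has whole egg, so not egg-free — out
E: works as a flavour base, no sesame, no egg — keep
F: every rule checks out — OK

3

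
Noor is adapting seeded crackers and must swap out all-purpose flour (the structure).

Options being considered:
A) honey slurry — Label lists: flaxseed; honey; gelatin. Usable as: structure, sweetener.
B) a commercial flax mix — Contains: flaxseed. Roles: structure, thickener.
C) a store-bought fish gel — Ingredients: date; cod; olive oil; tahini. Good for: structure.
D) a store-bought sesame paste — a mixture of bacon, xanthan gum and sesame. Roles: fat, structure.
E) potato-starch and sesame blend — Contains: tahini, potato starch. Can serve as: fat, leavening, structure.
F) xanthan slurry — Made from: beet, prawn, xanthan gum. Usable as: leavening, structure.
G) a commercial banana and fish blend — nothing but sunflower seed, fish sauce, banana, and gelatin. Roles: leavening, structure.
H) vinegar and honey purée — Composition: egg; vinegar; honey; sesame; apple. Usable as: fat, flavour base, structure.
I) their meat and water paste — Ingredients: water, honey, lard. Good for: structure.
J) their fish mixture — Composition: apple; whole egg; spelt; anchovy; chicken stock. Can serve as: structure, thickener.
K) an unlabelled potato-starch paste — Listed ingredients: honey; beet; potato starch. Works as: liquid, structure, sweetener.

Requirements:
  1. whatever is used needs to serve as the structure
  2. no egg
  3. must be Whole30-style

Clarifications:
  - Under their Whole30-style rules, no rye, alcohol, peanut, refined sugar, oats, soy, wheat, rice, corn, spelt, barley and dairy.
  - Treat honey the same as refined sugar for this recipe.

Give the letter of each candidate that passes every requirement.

A: has honey, so not Whole30-style — reject
B: works as a structure, Whole30-style, no egg — valid
C: cod and tahini etc. — none of it excluded — keep
D: no egg, Whole30-style — OK
E: every rule checks out — keep
F: every rule checks out — keep
G: every rule checks out — OK
H: has honey, so not Whole30-style; has egg, so not egg-free — no
I: has honey, so not Whole30-style — reject
J: has spelt, so not Whole30-style; has whole egg, so not egg-free — out
K: has honey, so not Whole30-style — out

B, C, D, E, F, G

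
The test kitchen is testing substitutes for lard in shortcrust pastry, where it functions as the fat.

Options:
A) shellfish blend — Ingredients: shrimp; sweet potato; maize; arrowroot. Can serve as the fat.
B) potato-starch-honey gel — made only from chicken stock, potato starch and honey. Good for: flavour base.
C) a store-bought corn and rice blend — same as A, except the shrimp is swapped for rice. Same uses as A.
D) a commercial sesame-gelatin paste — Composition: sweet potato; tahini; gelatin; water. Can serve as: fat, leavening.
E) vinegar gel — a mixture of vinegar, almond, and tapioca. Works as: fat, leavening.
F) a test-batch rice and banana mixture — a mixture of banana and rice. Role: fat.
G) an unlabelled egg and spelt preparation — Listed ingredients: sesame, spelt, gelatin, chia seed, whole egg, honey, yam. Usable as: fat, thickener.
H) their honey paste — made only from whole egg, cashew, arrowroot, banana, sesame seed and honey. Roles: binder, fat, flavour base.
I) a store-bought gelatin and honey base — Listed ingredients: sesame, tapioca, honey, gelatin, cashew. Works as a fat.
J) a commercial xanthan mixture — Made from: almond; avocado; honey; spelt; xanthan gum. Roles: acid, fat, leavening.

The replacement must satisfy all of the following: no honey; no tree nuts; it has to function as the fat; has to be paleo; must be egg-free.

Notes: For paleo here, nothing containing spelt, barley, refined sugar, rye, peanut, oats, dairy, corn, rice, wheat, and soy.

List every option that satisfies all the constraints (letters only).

A: has maize, so not paleo — out
B: not usable as a fat; has honey, so not honey-free — no
C: has maize, so not paleo — no
D: works as a fat, no tree nuts, no honey — valid
E: has almond, so not tree-nut-free — no
F: has rice, so not paleo — out
G: has spelt, so not paleo; has honey, so not honey-free (and 1 more) — out
H: has honey, so not honey-free; has whole egg, so not egg-free (and 1 more) — reject
I: has honey, so not honey-free; has cashew, so not tree-nut-free — no
J: has spelt, so not paleo; has honey, so not honey-free (and 1 more) — no

D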